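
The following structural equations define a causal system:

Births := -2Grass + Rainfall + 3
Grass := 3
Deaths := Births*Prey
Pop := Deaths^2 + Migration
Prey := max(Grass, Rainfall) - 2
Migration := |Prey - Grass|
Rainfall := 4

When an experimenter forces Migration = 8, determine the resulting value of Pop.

12

Intervening sets Migration = 8 and removes its equation (Migration := |Prey - Grass|).
Prey = max(Grass, Rainfall) - 2  [with Grass=3, Rainfall=4]  = 2
Births = -2Grass + Rainfall + 3  [with Grass=3, Rainfall=4]  = 1
Deaths = Births*Prey  [with Births=1, Prey=2]  = 2
Pop = Deaths^2 + Migration  [with Deaths=2, Migration=8]  = 12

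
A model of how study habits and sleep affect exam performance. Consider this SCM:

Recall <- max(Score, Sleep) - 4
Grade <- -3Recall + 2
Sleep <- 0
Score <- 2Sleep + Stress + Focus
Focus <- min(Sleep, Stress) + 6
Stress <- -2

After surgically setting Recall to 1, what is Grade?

-1

The intervention breaks the incoming arrows to Recall: Recall <- max(Score, Sleep) - 4 no longer applies, and Recall = 1.
Grade = -3Recall + 2  [with Recall=1]  = -1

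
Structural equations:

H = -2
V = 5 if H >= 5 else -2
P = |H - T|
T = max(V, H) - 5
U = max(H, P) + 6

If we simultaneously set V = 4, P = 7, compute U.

Setting V = 4, P = 7 by intervention discards those variables' equations.
U = max(H, P) + 6  [with H=-2, P=7]  = 13

13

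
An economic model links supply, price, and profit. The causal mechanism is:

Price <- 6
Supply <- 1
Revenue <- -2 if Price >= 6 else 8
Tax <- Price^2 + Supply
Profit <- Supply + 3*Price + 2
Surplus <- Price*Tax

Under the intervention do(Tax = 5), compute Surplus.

Under do(Tax=5), the mechanism Tax <- Price^2 + Supply is discarded; Tax is fixed at 5.
Surplus = Price*Tax  [with Price=6, Tax=5]  = 30

30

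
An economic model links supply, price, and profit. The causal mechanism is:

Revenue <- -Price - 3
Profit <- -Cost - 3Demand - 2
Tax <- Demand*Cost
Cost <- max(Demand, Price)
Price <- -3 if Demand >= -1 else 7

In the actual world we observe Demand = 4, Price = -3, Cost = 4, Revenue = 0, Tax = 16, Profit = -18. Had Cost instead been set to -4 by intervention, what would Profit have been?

-10

The intervention breaks the incoming arrows to Cost: Cost <- max(Demand, Price) no longer applies, and Cost = -4.
Profit = -Cost - 3Demand - 2  [with Cost=-4, Demand=4]  = -10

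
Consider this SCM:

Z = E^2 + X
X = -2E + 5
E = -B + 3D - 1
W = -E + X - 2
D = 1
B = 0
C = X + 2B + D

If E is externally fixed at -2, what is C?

10

do(E=-2) replaces the equation E = -B + 3D - 1 with the constant E = -2.
X = -2E + 5  [with E=-2]  = 9
C = X + 2B + D  [with X=9, B=0, D=1]  = 10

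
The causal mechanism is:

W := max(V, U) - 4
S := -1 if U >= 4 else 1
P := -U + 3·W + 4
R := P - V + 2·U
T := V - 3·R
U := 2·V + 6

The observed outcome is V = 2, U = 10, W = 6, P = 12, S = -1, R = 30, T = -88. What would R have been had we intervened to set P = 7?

25

Under do(P=7), the mechanism P := -U + 3·W + 4 is discarded; P is fixed at 7.
U = 2·V + 6  [with V=2]  = 10
R = P - V + 2·U  [with P=7, V=2, U=10]  = 25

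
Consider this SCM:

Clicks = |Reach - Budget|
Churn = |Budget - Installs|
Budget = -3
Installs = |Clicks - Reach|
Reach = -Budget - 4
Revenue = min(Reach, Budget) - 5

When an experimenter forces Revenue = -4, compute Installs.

do(Revenue=-4) replaces the equation Revenue = min(Reach, Budget) - 5 with the constant Revenue = -4.
No directed path runs from Revenue to Installs, so Installs keeps its natural value.
Reach = -Budget - 4  [with Budget=-3]  = -1
Clicks = |Reach - Budget|  [with Reach=-1, Budget=-3]  = 2
Installs = |Clicks - Reach|  [with Clicks=2, Reach=-1]  = 3

3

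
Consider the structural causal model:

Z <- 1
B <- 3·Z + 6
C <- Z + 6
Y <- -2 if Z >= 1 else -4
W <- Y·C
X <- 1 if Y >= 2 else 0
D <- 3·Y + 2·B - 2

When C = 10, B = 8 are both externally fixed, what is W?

-20

Setting C = 10, B = 8 by intervention discards those variables' equations.
Y = -2 if Z >= 1 else -4  [with Z=1]  = -2
W = Y·C  [with Y=-2, C=10]  = -20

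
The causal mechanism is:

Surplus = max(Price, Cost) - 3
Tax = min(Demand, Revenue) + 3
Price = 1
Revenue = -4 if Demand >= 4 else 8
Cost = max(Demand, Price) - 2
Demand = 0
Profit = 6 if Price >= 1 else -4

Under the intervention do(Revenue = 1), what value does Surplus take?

-2

The intervention breaks the incoming arrows to Revenue: Revenue = -4 if Demand >= 4 else 8 no longer applies, and Revenue = 1.
No directed path runs from Revenue to Surplus, so Surplus keeps its natural value.
Cost = max(Demand, Price) - 2  [with Demand=0, Price=1]  = -1
Surplus = max(Price, Cost) - 3  [with Price=1, Cost=-1]  = -2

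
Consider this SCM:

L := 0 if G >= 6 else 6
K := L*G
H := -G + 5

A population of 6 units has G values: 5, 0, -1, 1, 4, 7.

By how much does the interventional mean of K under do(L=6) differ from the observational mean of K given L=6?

5.2

Every unit gets L=6 under the intervention. K values become 30, 0, -6, 6, 24, 42; E[K|do(L=6)] = 16.
E[K|L=6] averages over only the 5 units with L=6 (G = 5, 0, -1, 1, 4): K = 30, 0, -6, 6, 24, mean 10.8.
Difference = 16 − 10.8 = 5.2.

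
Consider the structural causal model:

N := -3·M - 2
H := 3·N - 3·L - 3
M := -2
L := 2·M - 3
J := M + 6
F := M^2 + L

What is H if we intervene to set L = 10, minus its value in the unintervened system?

Under do(L=10), the mechanism L := 2·M - 3 is discarded; L is fixed at 10.
N = -3·M - 2  [with M=-2]  = 4
H = 3·N - 3·L - 3  [with N=4, L=10]  = -21
Without intervention: L = 2·M - 3  [with M=-2]  = -7; N = -3·M - 2  [with M=-2]  = 4; H = 3·N - 3·L - 3  [with N=4, L=-7]  = 30.
Change = -21 − 30 = -51.

-51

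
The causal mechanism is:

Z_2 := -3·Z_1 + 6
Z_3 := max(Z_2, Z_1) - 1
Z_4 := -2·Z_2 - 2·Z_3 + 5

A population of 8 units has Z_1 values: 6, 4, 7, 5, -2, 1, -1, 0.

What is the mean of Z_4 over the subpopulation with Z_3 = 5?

Conditioning on Z_3=5 selects the 2 unit(s) with Z_1 ∈ {6, 0}. Their Z_4 values: 19, -17. Mean = 1.

1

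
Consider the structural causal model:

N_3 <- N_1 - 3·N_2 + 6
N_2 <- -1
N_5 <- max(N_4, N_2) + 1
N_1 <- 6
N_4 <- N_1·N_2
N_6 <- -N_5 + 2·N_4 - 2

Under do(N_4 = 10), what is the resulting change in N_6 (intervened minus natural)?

Under do(N_4=10), the mechanism N_4 <- N_1·N_2 is discarded; N_4 is fixed at 10.
N_5 = max(N_4, N_2) + 1  [with N_4=10, N_2=-1]  = 11
N_6 = -N_5 + 2·N_4 - 2  [with N_5=11, N_4=10]  = 7
Without intervention: N_4 = N_1·N_2  [with N_1=6, N_2=-1]  = -6; N_5 = max(N_4, N_2) + 1  [with N_4=-6, N_2=-1]  = 0; N_6 = -N_5 + 2·N_4 - 2  [with N_5=0, N_4=-6]  = -14.
Change = 7 − (-14) = 21.

21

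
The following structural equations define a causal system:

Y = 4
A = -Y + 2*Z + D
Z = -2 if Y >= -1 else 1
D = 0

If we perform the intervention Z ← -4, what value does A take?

The intervention breaks the incoming arrows to Z: Z = -2 if Y >= -1 else 1 no longer applies, and Z = -4.
A = -Y + 2*Z + D  [with Y=4, Z=-4, D=0]  = -12

-12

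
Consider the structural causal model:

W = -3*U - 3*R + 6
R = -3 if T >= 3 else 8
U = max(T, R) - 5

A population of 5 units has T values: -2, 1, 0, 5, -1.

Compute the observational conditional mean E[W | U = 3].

-27

Conditioning on U=3 selects the 4 unit(s) with T ∈ {-2, 1, 0, -1}. Their W values: -27, -27, -27, -27. Mean = -27.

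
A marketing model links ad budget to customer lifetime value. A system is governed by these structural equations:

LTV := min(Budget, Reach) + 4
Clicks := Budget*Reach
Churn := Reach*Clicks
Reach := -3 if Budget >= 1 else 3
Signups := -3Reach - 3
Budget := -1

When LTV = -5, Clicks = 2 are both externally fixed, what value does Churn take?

6

Under do(LTV = -5, Clicks = 2), each intervened variable's structural equation is replaced by its fixed value.
Reach = -3 if Budget >= 1 else 3  [with Budget=-1]  = 3
Churn = Reach*Clicks  [with Reach=3, Clicks=2]  = 6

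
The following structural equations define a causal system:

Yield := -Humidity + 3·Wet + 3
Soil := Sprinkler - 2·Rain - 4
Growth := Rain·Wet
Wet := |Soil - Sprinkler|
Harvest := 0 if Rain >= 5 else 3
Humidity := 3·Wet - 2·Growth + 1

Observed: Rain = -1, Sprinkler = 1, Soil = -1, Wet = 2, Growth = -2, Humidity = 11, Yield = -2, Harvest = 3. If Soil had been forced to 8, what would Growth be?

do(Soil=8) replaces the equation Soil := Sprinkler - 2·Rain - 4 with the constant Soil = 8.
Wet = |Soil - Sprinkler|  [with Soil=8, Sprinkler=1]  = 7
Growth = Rain·Wet  [with Rain=-1, Wet=7]  = -7

-7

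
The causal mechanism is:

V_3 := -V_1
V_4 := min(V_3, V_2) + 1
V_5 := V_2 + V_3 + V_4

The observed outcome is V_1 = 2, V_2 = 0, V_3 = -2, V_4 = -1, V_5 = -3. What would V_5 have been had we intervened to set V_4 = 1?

-1

Intervening sets V_4 = 1 and removes its equation (V_4 := min(V_3, V_2) + 1).
V_3 = -V_1  [with V_1=2]  = -2
V_5 = V_2 + V_3 + V_4  [with V_2=0, V_3=-2, V_4=1]  = -1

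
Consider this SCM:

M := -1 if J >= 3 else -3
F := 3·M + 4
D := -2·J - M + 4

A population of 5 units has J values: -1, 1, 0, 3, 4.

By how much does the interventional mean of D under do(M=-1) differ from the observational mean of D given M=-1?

Every unit gets M=-1 under the intervention. D values become 7, 3, 5, -1, -3; E[D|do(M=-1)] = 2.2.
Observing M=-1 restricts to units where M's equation naturally yields -1: J ∈ {3, 4}. In that subpopulation D = -1, -3, mean -2.
Difference = 2.2 − (-2) = 4.2.

4.2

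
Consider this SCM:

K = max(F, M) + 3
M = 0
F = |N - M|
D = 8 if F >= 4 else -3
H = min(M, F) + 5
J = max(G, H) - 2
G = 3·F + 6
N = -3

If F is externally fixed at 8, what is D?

The intervention breaks the incoming arrows to F: F = |N - M| no longer applies, and F = 8.
D = 8 if F >= 4 else -3  [with F=8]  = 8

8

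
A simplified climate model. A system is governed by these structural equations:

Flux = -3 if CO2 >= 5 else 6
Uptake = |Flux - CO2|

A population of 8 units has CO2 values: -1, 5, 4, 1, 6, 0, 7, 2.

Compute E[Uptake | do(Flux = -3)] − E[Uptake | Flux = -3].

Under do(Flux=-3), Flux's equation is replaced by Flux=-3 for every unit. Per-unit Uptake: 2, 8, 7, 4, 9, 3, 10, 5. Mean = 6.
Conditioning on Flux=-3 selects the 3 unit(s) with CO2 ∈ {5, 6, 7}. Their Uptake values: 8, 9, 10. Mean = 9.
Difference = 6 − 9 = -3.

-3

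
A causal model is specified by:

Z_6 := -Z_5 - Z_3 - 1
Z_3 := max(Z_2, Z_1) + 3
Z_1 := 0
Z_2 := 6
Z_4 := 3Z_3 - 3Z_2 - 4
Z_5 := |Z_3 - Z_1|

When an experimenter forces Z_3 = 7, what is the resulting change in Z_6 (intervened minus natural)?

The intervention breaks the incoming arrows to Z_3: Z_3 := max(Z_2, Z_1) + 3 no longer applies, and Z_3 = 7.
Z_5 = |Z_3 - Z_1|  [with Z_3=7, Z_1=0]  = 7
Z_6 = -Z_5 - Z_3 - 1  [with Z_5=7, Z_3=7]  = -15
Without intervention: Z_3 = max(Z_2, Z_1) + 3  [with Z_2=6, Z_1=0]  = 9; Z_5 = |Z_3 - Z_1|  [with Z_3=9, Z_1=0]  = 9; Z_6 = -Z_5 - Z_3 - 1  [with Z_5=9, Z_3=9]  = -19.
Change = -15 − (-19) = 4.

4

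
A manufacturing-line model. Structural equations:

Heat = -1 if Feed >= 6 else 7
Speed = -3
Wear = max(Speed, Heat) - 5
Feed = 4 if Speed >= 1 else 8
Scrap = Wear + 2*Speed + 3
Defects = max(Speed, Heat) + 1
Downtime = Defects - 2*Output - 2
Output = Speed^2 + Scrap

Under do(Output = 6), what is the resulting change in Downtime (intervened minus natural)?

do(Output=6) replaces the equation Output = Speed^2 + Scrap with the constant Output = 6.
Feed = 4 if Speed >= 1 else 8  [with Speed=-3]  = 8
Heat = -1 if Feed >= 6 else 7  [with Feed=8]  = -1
Defects = max(Speed, Heat) + 1  [with Speed=-3, Heat=-1]  = 0
Downtime = Defects - 2*Output - 2  [with Defects=0, Output=6]  = -14
Without intervention: Feed = 4 if Speed >= 1 else 8  [with Speed=-3]  = 8; Heat = -1 if Feed >= 6 else 7  [with Feed=8]  = -1; Wear = max(Speed, Heat) - 5  [with Speed=-3, Heat=-1]  = -6; Defects = max(Speed, Heat) + 1  [with Speed=-3, Heat=-1]  = 0; Scrap = Wear + 2*Speed + 3  [with Wear=-6, Speed=-3]  = -9; Output = Speed^2 + Scrap  [with Speed=-3, Scrap=-9]  = 0; Downtime = Defects - 2*Output - 2  [with Defects=0, Output=0]  = -2.
Change = -14 − (-2) = -12.

-12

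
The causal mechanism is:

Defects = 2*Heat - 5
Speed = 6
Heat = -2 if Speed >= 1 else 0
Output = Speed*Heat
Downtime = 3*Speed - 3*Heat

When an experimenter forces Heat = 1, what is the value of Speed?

Under do(Heat=1), the mechanism Heat = -2 if Speed >= 1 else 0 is discarded; Heat is fixed at 1.
Speed is not downstream of the intervention, so its value is determined by the original equations.

6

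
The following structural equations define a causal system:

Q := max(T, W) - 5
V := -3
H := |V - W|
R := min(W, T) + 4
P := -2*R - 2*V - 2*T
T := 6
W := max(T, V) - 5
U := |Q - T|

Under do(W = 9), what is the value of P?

The intervention breaks the incoming arrows to W: W := max(T, V) - 5 no longer applies, and W = 9.
R = min(W, T) + 4  [with W=9, T=6]  = 10
P = -2*R - 2*V - 2*T  [with R=10, V=-3, T=6]  = -26

-26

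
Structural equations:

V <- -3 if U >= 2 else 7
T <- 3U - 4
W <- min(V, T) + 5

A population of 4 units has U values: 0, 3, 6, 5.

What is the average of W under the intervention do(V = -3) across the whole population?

Every unit gets V=-3 under the intervention. W values become 1, 2, 2, 2; E[W|do(V=-3)] = 1.75.

1.75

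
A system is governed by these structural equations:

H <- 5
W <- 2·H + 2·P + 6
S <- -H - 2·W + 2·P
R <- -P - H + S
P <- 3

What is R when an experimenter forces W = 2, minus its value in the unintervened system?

do(W=2) replaces the equation W <- 2·H + 2·P + 6 with the constant W = 2.
S = -H - 2·W + 2·P  [with H=5, W=2, P=3]  = -3
R = -P - H + S  [with P=3, H=5, S=-3]  = -11
Without intervention: W = 2·H + 2·P + 6  [with H=5, P=3]  = 22; S = -H - 2·W + 2·P  [with H=5, W=22, P=3]  = -43; R = -P - H + S  [with P=3, H=5, S=-43]  = -51.
Change = -11 − (-51) = 40.

40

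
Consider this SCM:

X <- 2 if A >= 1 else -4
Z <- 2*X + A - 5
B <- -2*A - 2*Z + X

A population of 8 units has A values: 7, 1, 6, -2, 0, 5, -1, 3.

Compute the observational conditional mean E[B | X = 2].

-13.6

Observing X=2 restricts to units where X's equation naturally yields 2: A ∈ {7, 1, 6, 5, 3}. In that subpopulation B = -24, 0, -20, -16, -8, mean -13.6.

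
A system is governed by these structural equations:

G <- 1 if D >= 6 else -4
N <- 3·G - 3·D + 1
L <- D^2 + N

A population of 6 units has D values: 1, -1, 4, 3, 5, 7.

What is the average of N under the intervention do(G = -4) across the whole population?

do(G=-4) breaks G's dependence on D. With G=-4 fixed, N across the units is -14, -8, -23, -20, -26, -32, mean -20.5.

-20.5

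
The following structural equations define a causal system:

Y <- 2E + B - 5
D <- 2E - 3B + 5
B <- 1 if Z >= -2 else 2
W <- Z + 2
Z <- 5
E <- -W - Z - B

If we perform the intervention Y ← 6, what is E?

do(Y=6) replaces the equation Y <- 2E + B - 5 with the constant Y = 6.
No directed path runs from Y to E, so E keeps its natural value.
W = Z + 2  [with Z=5]  = 7
B = 1 if Z >= -2 else 2  [with Z=5]  = 1
E = -W - Z - B  [with W=7, Z=5, B=1]  = -13

-13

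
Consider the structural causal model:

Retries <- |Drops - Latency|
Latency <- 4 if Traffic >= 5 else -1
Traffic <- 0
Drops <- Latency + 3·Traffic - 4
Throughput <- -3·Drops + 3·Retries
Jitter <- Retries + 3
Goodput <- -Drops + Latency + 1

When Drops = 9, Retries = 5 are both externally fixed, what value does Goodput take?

Under do(Drops = 9, Retries = 5), each intervened variable's structural equation is replaced by its fixed value.
Latency = 4 if Traffic >= 5 else -1  [with Traffic=0]  = -1
Goodput = -Drops + Latency + 1  [with Drops=9, Latency=-1]  = -9

-9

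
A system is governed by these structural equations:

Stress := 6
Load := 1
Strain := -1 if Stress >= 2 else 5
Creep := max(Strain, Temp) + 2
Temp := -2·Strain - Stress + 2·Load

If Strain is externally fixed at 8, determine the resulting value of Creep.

do(Strain=8) replaces the equation Strain := -1 if Stress >= 2 else 5 with the constant Strain = 8.
Temp = -2·Strain - Stress + 2·Load  [with Strain=8, Stress=6, Load=1]  = -20
Creep = max(Strain, Temp) + 2  [with Strain=8, Temp=-20]  = 10

10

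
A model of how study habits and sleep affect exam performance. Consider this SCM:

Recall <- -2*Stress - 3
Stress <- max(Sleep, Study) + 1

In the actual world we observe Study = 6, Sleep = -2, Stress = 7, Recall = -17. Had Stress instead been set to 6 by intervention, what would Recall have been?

The intervention breaks the incoming arrows to Stress: Stress <- max(Sleep, Study) + 1 no longer applies, and Stress = 6.
Recall = -2*Stress - 3  [with Stress=6]  = -15

-15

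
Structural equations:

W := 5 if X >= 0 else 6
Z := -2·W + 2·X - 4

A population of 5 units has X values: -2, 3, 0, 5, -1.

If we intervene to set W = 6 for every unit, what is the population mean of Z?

The intervention sets W=6 in all 5 units regardless of X. Recomputing Z per unit gives -20, -10, -16, -6, -18; average -14.

-14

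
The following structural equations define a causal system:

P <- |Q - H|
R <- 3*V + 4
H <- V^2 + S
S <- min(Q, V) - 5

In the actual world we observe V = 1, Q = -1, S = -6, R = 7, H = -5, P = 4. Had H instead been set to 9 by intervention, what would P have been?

10

The intervention breaks the incoming arrows to H: H <- V^2 + S no longer applies, and H = 9.
P = |Q - H|  [with Q=-1, H=9]  = 10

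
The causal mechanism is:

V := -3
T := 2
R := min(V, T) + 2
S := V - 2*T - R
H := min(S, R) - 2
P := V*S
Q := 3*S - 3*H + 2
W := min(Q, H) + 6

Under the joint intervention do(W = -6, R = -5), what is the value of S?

Under do(W = -6, R = -5), each intervened variable's structural equation is replaced by its fixed value.
S = V - 2*T - R  [with V=-3, T=2, R=-5]  = -2

-2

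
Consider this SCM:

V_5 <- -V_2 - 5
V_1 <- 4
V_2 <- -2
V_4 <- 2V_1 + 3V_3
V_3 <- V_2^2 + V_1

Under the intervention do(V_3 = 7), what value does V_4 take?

29

The intervention breaks the incoming arrows to V_3: V_3 <- V_2^2 + V_1 no longer applies, and V_3 = 7.
V_4 = 2V_1 + 3V_3  [with V_1=4, V_3=7]  = 29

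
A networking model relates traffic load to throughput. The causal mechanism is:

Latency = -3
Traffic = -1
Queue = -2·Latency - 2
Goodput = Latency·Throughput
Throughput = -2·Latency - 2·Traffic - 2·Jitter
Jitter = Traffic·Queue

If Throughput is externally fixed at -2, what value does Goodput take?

6

The intervention breaks the incoming arrows to Throughput: Throughput = -2·Latency - 2·Traffic - 2·Jitter no longer applies, and Throughput = -2.
Goodput = Latency·Throughput  [with Latency=-3, Throughput=-2]  = 6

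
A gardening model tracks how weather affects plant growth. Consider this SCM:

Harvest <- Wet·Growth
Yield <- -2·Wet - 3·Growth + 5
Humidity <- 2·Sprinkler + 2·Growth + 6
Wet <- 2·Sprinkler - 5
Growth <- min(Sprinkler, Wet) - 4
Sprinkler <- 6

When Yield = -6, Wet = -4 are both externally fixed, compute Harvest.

32

The joint intervention fixes Yield = -6, Wet = -4, removing each variable's own equation.
Growth = min(Sprinkler, Wet) - 4  [with Sprinkler=6, Wet=-4]  = -8
Harvest = Wet·Growth  [with Wet=-4, Growth=-8]  = 32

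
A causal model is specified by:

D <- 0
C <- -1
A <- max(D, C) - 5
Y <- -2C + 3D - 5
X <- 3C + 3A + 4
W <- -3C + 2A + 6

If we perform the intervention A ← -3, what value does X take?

-8

do(A=-3) replaces the equation A <- max(D, C) - 5 with the constant A = -3.
X = 3C + 3A + 4  [with C=-1, A=-3]  = -8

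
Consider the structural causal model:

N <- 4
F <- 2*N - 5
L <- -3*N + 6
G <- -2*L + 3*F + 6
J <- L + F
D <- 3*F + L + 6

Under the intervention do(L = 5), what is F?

3

Under do(L=5), the mechanism L <- -3*N + 6 is discarded; L is fixed at 5.
Since F is not a descendant of the intervened variable, it is unaffected.
F = 2*N - 5  [with N=4]  = 3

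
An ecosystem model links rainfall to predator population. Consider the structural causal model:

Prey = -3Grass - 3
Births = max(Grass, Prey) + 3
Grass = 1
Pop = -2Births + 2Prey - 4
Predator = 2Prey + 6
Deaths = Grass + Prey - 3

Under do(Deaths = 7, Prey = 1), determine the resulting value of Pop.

The joint intervention fixes Deaths = 7, Prey = 1, removing each variable's own equation.
Births = max(Grass, Prey) + 3  [with Grass=1, Prey=1]  = 4
Pop = -2Births + 2Prey - 4  [with Births=4, Prey=1]  = -10

-10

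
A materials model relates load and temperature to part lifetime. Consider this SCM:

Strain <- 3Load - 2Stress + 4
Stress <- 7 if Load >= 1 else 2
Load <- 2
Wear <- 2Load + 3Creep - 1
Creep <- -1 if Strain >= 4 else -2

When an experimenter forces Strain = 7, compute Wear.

do(Strain=7) replaces the equation Strain <- 3Load - 2Stress + 4 with the constant Strain = 7.
Creep = -1 if Strain >= 4 else -2  [with Strain=7]  = -1
Wear = 2Load + 3Creep - 1  [with Load=2, Creep=-1]  = 0

0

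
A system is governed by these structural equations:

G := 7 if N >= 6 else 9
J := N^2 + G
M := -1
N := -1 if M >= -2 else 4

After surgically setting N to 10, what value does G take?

The intervention breaks the incoming arrows to N: N := -1 if M >= -2 else 4 no longer applies, and N = 10.
G = 7 if N >= 6 else 9  [with N=10]  = 7

7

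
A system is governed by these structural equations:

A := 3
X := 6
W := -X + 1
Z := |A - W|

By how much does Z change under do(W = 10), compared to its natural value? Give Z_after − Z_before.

The intervention breaks the incoming arrows to W: W := -X + 1 no longer applies, and W = 10.
Z = |A - W|  [with A=3, W=10]  = 7
Without intervention: W = -X + 1  [with X=6]  = -5; Z = |A - W|  [with A=3, W=-5]  = 8.
Change = 7 − 8 = -1.

-1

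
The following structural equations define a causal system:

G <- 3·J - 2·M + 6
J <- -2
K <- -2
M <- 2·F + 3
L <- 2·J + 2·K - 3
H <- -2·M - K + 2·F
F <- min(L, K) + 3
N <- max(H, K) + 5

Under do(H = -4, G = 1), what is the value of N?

Under do(H = -4, G = 1), each intervened variable's structural equation is replaced by its fixed value.
N = max(H, K) + 5  [with H=-4, K=-2]  = 3

3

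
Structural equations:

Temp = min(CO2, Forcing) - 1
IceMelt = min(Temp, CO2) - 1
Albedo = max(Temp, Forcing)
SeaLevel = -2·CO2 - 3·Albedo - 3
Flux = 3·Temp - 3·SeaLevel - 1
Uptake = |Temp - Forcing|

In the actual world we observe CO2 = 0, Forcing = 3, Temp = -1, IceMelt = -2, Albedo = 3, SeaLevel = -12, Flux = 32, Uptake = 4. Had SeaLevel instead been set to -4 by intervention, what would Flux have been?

8

Intervening sets SeaLevel = -4 and removes its equation (SeaLevel = -2·CO2 - 3·Albedo - 3).
Temp = min(CO2, Forcing) - 1  [with CO2=0, Forcing=3]  = -1
Flux = 3·Temp - 3·SeaLevel - 1  [with Temp=-1, SeaLevel=-4]  = 8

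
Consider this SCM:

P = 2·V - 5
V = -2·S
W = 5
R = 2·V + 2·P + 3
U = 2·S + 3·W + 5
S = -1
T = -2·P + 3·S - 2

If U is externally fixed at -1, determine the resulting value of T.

-3

Under do(U=-1), the mechanism U = 2·S + 3·W + 5 is discarded; U is fixed at -1.
Since T is not a descendant of the intervened variable, it is unaffected.
V = -2·S  [with S=-1]  = 2
P = 2·V - 5  [with V=2]  = -1
T = -2·P + 3·S - 2  [with P=-1, S=-1]  = -3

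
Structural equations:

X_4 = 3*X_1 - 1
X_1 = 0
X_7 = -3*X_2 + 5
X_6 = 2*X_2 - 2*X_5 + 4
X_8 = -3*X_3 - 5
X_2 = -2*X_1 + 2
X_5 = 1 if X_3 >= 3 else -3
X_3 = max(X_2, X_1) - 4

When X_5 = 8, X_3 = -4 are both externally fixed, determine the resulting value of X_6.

-8

The joint intervention fixes X_5 = 8, X_3 = -4, removing each variable's own equation.
X_2 = -2*X_1 + 2  [with X_1=0]  = 2
X_6 = 2*X_2 - 2*X_5 + 4  [with X_2=2, X_5=8]  = -8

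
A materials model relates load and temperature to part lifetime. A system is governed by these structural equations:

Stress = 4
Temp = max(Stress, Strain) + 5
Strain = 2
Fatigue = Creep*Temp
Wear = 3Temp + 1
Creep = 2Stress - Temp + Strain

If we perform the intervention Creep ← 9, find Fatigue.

Under do(Creep=9), the mechanism Creep = 2Stress - Temp + Strain is discarded; Creep is fixed at 9.
Temp = max(Stress, Strain) + 5  [with Stress=4, Strain=2]  = 9
Fatigue = Creep*Temp  [with Creep=9, Temp=9]  = 81

81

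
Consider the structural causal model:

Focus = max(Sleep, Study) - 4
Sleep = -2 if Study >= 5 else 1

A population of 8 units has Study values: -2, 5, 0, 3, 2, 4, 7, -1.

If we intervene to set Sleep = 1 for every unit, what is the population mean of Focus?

-1

do(Sleep=1) breaks Sleep's dependence on Study. With Sleep=1 fixed, Focus across the units is -3, 1, -3, -1, -2, 0, 3, -3, mean -1.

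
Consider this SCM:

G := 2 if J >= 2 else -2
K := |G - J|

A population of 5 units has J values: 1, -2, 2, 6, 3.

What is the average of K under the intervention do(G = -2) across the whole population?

4

do(G=-2) breaks G's dependence on J. With G=-2 fixed, K across the units is 3, 0, 4, 8, 5, mean 4.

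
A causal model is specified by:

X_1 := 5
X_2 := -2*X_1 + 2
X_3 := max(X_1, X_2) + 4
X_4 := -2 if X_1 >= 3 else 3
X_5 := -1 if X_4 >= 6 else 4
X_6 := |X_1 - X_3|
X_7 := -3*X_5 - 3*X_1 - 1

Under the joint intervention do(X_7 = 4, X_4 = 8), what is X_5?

-1

Under do(X_7 = 4, X_4 = 8), each intervened variable's structural equation is replaced by its fixed value.
X_5 = -1 if X_4 >= 6 else 4  [with X_4=8]  = -1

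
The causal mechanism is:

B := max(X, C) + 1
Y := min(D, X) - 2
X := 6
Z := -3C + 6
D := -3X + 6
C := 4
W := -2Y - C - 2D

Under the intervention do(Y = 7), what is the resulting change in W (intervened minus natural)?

-42

Intervening sets Y = 7 and removes its equation (Y := min(D, X) - 2).
D = -3X + 6  [with X=6]  = -12
W = -2Y - C - 2D  [with Y=7, C=4, D=-12]  = 6
Without intervention: D = -3X + 6  [with X=6]  = -12; Y = min(D, X) - 2  [with D=-12, X=6]  = -14; W = -2Y - C - 2D  [with Y=-14, C=4, D=-12]  = 48.
Change = 6 − 48 = -42.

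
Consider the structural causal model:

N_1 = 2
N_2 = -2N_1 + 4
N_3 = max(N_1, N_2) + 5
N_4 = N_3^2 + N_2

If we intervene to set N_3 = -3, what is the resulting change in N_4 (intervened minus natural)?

-40

The intervention breaks the incoming arrows to N_3: N_3 = max(N_1, N_2) + 5 no longer applies, and N_3 = -3.
N_2 = -2N_1 + 4  [with N_1=2]  = 0
N_4 = N_3^2 + N_2  [with N_3=-3, N_2=0]  = 9
Without intervention: N_2 = -2N_1 + 4  [with N_1=2]  = 0; N_3 = max(N_1, N_2) + 5  [with N_1=2, N_2=0]  = 7; N_4 = N_3^2 + N_2  [with N_3=7, N_2=0]  = 49.
Change = 9 − 49 = -40.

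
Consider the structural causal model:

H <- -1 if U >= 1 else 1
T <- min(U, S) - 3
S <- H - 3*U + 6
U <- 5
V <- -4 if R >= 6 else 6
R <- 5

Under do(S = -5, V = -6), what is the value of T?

-8

The joint intervention fixes S = -5, V = -6, removing each variable's own equation.
T = min(U, S) - 3  [with U=5, S=-5]  = -8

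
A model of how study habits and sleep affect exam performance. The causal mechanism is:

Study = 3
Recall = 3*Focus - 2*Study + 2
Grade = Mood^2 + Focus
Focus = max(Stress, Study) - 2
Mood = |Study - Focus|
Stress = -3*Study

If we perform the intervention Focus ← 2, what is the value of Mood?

1

The intervention breaks the incoming arrows to Focus: Focus = max(Stress, Study) - 2 no longer applies, and Focus = 2.
Mood = |Study - Focus|  [with Study=3, Focus=2]  = 1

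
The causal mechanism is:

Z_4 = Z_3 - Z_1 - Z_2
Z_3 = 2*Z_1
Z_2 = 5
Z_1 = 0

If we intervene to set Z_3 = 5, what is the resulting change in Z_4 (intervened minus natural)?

The intervention breaks the incoming arrows to Z_3: Z_3 = 2*Z_1 no longer applies, and Z_3 = 5.
Z_4 = Z_3 - Z_1 - Z_2  [with Z_3=5, Z_1=0, Z_2=5]  = 0
Without intervention: Z_3 = 2*Z_1  [with Z_1=0]  = 0; Z_4 = Z_3 - Z_1 - Z_2  [with Z_3=0, Z_1=0, Z_2=5]  = -5.
Change = 0 − (-5) = 5.

5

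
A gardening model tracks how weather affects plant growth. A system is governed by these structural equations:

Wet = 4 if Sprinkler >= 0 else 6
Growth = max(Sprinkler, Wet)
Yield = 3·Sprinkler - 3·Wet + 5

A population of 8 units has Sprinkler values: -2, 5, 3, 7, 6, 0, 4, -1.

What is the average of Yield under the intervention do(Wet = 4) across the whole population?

The intervention sets Wet=4 in all 8 units regardless of Sprinkler. Recomputing Yield per unit gives -13, 8, 2, 14, 11, -7, 5, -10; average 1.25.

1.25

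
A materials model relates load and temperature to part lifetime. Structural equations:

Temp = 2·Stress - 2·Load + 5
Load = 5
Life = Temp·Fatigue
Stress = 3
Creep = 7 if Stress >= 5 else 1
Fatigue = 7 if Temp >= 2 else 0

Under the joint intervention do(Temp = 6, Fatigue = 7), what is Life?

42

Setting Temp = 6, Fatigue = 7 by intervention discards those variables' equations.
Life = Temp·Fatigue  [with Temp=6, Fatigue=7]  = 42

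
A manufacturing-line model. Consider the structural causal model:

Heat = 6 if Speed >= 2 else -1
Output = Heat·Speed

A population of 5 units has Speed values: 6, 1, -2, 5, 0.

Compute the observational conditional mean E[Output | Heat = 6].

E[Output|Heat=6] averages over only the 2 units with Heat=6 (Speed = 6, 5): Output = 36, 30, mean 33.

33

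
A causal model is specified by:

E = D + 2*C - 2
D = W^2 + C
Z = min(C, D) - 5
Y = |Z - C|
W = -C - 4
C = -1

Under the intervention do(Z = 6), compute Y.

7

Intervening sets Z = 6 and removes its equation (Z = min(C, D) - 5).
Y = |Z - C|  [with Z=6, C=-1]  = 7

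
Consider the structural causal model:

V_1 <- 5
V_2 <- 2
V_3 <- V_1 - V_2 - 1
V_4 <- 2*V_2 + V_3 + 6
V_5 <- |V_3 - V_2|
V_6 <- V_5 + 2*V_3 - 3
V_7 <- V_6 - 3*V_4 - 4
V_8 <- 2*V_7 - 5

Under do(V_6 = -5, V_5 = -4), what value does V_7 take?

Setting V_6 = -5, V_5 = -4 by intervention discards those variables' equations.
V_3 = V_1 - V_2 - 1  [with V_1=5, V_2=2]  = 2
V_4 = 2*V_2 + V_3 + 6  [with V_2=2, V_3=2]  = 12
V_7 = V_6 - 3*V_4 - 4  [with V_6=-5, V_4=12]  = -45

-45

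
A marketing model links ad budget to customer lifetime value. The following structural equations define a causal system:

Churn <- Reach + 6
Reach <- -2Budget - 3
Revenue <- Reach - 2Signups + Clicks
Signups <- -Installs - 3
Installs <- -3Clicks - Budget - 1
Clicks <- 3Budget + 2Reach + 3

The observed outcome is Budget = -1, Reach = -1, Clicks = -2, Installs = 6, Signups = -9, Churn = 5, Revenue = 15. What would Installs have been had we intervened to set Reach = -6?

36

Under do(Reach=-6), the mechanism Reach <- -2Budget - 3 is discarded; Reach is fixed at -6.
Clicks = 3Budget + 2Reach + 3  [with Budget=-1, Reach=-6]  = -12
Installs = -3Clicks - Budget - 1  [with Clicks=-12, Budget=-1]  = 36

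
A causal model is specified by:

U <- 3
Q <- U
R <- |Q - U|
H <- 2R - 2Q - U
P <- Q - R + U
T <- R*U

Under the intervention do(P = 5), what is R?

do(P=5) replaces the equation P <- Q - R + U with the constant P = 5.
R is not downstream of the intervention, so its value is determined by the original equations.
Q = U  [with U=3]  = 3
R = |Q - U|  [with Q=3, U=3]  = 0

0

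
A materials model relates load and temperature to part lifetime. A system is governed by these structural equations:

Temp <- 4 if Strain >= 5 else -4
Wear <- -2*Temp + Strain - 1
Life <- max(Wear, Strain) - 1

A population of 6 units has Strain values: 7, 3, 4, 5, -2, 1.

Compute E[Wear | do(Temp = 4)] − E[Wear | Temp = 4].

-3

Every unit gets Temp=4 under the intervention. Wear values become -2, -6, -5, -4, -11, -8; E[Wear|do(Temp=4)] = -6.
Observing Temp=4 restricts to units where Temp's equation naturally yields 4: Strain ∈ {7, 5}. In that subpopulation Wear = -2, -4, mean -3.
Difference = -6 − (-3) = -3.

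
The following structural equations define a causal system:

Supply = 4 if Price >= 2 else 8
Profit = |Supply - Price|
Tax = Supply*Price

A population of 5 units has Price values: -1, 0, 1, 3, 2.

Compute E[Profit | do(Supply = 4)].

Under do(Supply=4), Supply's equation is replaced by Supply=4 for every unit. Per-unit Profit: 5, 4, 3, 1, 2. Mean = 3.

3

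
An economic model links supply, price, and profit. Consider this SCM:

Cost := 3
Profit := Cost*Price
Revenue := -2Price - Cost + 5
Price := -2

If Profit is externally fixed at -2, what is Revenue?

6

Under do(Profit=-2), the mechanism Profit := Cost*Price is discarded; Profit is fixed at -2.
Since Revenue is not a descendant of the intervened variable, it is unaffected.
Revenue = -2Price - Cost + 5  [with Price=-2, Cost=3]  = 6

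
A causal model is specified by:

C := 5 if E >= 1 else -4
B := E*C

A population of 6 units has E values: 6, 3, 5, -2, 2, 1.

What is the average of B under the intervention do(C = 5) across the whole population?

The intervention sets C=5 in all 6 units regardless of E. Recomputing B per unit gives 30, 15, 25, -10, 10, 5; average 12.5.

12.5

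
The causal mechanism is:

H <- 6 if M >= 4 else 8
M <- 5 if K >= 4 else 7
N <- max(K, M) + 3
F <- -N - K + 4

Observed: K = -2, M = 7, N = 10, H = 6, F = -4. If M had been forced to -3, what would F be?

do(M=-3) replaces the equation M <- 5 if K >= 4 else 7 with the constant M = -3.
N = max(K, M) + 3  [with K=-2, M=-3]  = 1
F = -N - K + 4  [with N=1, K=-2]  = 5

5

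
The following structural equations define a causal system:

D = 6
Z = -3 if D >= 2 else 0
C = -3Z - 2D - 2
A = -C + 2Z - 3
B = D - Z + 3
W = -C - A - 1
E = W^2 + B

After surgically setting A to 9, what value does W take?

Under do(A=9), the mechanism A = -C + 2Z - 3 is discarded; A is fixed at 9.
Z = -3 if D >= 2 else 0  [with D=6]  = -3
C = -3Z - 2D - 2  [with Z=-3, D=6]  = -5
W = -C - A - 1  [with C=-5, A=9]  = -5

-5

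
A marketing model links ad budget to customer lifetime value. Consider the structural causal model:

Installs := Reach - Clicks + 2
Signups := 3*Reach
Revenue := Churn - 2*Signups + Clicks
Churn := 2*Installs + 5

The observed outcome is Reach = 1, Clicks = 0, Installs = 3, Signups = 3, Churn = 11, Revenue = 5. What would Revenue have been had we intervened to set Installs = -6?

The intervention breaks the incoming arrows to Installs: Installs := Reach - Clicks + 2 no longer applies, and Installs = -6.
Signups = 3*Reach  [with Reach=1]  = 3
Churn = 2*Installs + 5  [with Installs=-6]  = -7
Revenue = Churn - 2*Signups + Clicks  [with Churn=-7, Signups=3, Clicks=0]  = -13

-13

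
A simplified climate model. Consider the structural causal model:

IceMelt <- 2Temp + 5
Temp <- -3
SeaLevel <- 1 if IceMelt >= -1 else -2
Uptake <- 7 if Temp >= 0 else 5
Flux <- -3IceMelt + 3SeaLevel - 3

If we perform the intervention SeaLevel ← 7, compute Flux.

The intervention breaks the incoming arrows to SeaLevel: SeaLevel <- 1 if IceMelt >= -1 else -2 no longer applies, and SeaLevel = 7.
IceMelt = 2Temp + 5  [with Temp=-3]  = -1
Flux = -3IceMelt + 3SeaLevel - 3  [with IceMelt=-1, SeaLevel=7]  = 21

21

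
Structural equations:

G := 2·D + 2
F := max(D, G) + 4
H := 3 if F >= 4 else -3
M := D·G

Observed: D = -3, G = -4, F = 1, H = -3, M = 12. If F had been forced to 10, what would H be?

The intervention breaks the incoming arrows to F: F := max(D, G) + 4 no longer applies, and F = 10.
H = 3 if F >= 4 else -3  [with F=10]  = 3

3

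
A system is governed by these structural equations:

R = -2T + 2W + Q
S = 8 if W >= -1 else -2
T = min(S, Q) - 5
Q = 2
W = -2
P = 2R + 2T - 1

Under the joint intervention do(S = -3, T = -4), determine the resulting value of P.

Setting S = -3, T = -4 by intervention discards those variables' equations.
R = -2T + 2W + Q  [with T=-4, W=-2, Q=2]  = 6
P = 2R + 2T - 1  [with R=6, T=-4]  = 3

3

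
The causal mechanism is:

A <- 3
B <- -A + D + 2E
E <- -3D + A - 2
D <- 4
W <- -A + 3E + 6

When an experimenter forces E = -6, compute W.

do(E=-6) replaces the equation E <- -3D + A - 2 with the constant E = -6.
W = -A + 3E + 6  [with A=3, E=-6]  = -15

-15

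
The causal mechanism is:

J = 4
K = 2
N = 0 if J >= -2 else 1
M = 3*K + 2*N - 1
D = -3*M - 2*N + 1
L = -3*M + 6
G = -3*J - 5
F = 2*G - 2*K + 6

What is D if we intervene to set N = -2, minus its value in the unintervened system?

do(N=-2) replaces the equation N = 0 if J >= -2 else 1 with the constant N = -2.
M = 3*K + 2*N - 1  [with K=2, N=-2]  = 1
D = -3*M - 2*N + 1  [with M=1, N=-2]  = 2
Without intervention: N = 0 if J >= -2 else 1  [with J=4]  = 0; M = 3*K + 2*N - 1  [with K=2, N=0]  = 5; D = -3*M - 2*N + 1  [with M=5, N=0]  = -14.
Change = 2 − (-14) = 16.

16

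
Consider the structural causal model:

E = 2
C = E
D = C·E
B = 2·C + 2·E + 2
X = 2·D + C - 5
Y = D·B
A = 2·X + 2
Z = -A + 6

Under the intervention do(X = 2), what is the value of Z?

do(X=2) replaces the equation X = 2·D + C - 5 with the constant X = 2.
A = 2·X + 2  [with X=2]  = 6
Z = -A + 6  [with A=6]  = 0

0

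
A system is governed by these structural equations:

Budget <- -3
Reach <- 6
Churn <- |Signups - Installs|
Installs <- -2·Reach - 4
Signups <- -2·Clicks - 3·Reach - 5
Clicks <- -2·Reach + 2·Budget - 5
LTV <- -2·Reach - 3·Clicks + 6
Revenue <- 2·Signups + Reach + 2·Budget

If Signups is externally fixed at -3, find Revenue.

-6

Under do(Signups=-3), the mechanism Signups <- -2·Clicks - 3·Reach - 5 is discarded; Signups is fixed at -3.
Revenue = 2·Signups + Reach + 2·Budget  [with Signups=-3, Reach=6, Budget=-3]  = -6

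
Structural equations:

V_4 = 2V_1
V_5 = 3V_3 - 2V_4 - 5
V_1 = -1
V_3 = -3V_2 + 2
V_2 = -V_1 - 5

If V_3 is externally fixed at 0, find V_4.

The intervention breaks the incoming arrows to V_3: V_3 = -3V_2 + 2 no longer applies, and V_3 = 0.
V_4 is not downstream of the intervention, so its value is determined by the original equations.
V_4 = 2V_1  [with V_1=-1]  = -2

-2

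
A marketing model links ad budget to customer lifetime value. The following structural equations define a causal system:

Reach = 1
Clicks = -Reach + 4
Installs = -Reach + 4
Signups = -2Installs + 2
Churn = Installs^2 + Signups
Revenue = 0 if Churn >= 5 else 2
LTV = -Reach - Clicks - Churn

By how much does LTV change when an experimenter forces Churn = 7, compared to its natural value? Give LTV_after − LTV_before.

-2

Under do(Churn=7), the mechanism Churn = Installs^2 + Signups is discarded; Churn is fixed at 7.
Clicks = -Reach + 4  [with Reach=1]  = 3
LTV = -Reach - Clicks - Churn  [with Reach=1, Clicks=3, Churn=7]  = -11
Without intervention: Clicks = -Reach + 4  [with Reach=1]  = 3; Installs = -Reach + 4  [with Reach=1]  = 3; Signups = -2Installs + 2  [with Installs=3]  = -4; Churn = Installs^2 + Signups  [with Installs=3, Signups=-4]  = 5; LTV = -Reach - Clicks - Churn  [with Reach=1, Clicks=3, Churn=5]  = -9.
Change = -11 − (-9) = -2.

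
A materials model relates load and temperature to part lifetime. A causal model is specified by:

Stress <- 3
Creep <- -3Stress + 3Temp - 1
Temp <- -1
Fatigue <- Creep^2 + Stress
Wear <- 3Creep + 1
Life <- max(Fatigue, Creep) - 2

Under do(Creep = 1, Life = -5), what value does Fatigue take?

4

The joint intervention fixes Creep = 1, Life = -5, removing each variable's own equation.
Fatigue = Creep^2 + Stress  [with Creep=1, Stress=3]  = 4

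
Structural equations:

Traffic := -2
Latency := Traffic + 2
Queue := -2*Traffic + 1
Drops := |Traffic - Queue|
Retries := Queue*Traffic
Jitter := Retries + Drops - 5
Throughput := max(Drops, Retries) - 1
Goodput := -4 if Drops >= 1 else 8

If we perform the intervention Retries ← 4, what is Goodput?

-4

do(Retries=4) replaces the equation Retries := Queue*Traffic with the constant Retries = 4.
Goodput is not downstream of the intervention, so its value is determined by the original equations.
Queue = -2*Traffic + 1  [with Traffic=-2]  = 5
Drops = |Traffic - Queue|  [with Traffic=-2, Queue=5]  = 7
Goodput = -4 if Drops >= 1 else 8  [with Drops=7]  = -4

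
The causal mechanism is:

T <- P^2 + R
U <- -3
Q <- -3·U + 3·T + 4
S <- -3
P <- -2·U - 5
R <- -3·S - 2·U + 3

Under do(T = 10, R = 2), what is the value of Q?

The joint intervention fixes T = 10, R = 2, removing each variable's own equation.
Q = -3·U + 3·T + 4  [with U=-3, T=10]  = 43

43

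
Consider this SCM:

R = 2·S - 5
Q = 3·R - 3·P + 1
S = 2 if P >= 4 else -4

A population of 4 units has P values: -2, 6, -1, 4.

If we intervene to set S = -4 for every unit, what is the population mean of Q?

Under do(S=-4), S's equation is replaced by S=-4 for every unit. Per-unit Q: -32, -56, -35, -50. Mean = -43.25.

-43.25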